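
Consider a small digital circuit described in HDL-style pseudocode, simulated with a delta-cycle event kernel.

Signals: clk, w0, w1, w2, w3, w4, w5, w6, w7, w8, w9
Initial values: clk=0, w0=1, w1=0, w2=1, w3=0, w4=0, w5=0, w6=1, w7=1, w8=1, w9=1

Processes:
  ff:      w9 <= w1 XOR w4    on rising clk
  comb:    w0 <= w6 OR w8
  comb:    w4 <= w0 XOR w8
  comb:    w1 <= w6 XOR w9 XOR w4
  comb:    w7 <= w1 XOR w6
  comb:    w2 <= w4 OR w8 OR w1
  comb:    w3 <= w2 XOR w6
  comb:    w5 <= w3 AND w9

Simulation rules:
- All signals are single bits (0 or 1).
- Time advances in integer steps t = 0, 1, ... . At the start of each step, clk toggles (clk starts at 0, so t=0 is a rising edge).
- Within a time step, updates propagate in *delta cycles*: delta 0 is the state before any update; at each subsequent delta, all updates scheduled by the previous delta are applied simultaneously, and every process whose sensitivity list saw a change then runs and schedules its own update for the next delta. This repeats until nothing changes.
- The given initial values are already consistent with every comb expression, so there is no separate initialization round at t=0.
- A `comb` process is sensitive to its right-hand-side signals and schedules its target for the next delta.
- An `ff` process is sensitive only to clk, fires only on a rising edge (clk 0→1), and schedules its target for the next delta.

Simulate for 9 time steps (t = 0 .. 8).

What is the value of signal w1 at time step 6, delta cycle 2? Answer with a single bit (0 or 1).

[bits: w5,w7,w6,w1,w0,w8,w9,w3,w4,w2,clk]
t=0: Δ0=01101110010 Δ1=01101110011 Δ2=01101100011 Δ3=01111100011 Δ4=00111100011 | 4Δ
t=1: Δ0=00111100011 Δ1=00111100010 | 1Δ
t=2: Δ0=00111100010 Δ1=00111100011 Δ2=00111110011 Δ3=00101110011 Δ4=01101110011 | 4Δ
t=3: Δ0=01101110011 Δ1=01101110010 | 1Δ
t=4: Δ0=01101110010 Δ1=01101110011 Δ2=01101100011 Δ3=01111100011 Δ4=00111100011 | 4Δ
t=5: Δ0=00111100011 Δ1=00111100010 | 1Δ
t=6: Δ0=00111100010 Δ1=00111100011 Δ2=00111110011 Δ3=00101110011 Δ4=01101110011 | 4Δ
t=7: Δ0=01101110011 Δ1=01101110010 | 1Δ
t=8: Δ0=01101110010 Δ1=01101110011 Δ2=01101100011 Δ3=01111100011 Δ4=00111100011 | 4Δ

1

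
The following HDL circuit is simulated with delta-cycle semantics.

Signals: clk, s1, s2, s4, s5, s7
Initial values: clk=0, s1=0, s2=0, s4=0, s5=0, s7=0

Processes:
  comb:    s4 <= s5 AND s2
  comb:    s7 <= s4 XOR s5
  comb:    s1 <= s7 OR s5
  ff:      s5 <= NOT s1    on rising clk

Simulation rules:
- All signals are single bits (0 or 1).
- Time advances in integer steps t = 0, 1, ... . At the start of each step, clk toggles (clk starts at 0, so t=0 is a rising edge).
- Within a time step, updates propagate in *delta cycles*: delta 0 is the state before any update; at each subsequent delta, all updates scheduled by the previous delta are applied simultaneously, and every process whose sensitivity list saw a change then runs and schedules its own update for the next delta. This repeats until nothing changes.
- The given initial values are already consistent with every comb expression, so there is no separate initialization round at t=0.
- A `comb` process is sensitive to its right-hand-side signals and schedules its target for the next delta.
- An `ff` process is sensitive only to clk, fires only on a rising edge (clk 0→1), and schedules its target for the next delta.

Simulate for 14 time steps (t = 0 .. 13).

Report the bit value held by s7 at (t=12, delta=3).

1

t0.Δ0 s1=0 s5=0 clk=0 s4=0 s2=0 s7=0
t0.Δ1 s1=0 s5=0 clk=1 s4=0 s2=0 s7=0
t0.Δ2 s1=0 s5=1 clk=1 s4=0 s2=0 s7=0
t0.Δ3 s1=1 s5=1 clk=1 s4=0 s2=0 s7=1
t1.Δ0 s1=1 s5=1 clk=1 s4=0 s2=0 s7=1
t1.Δ1 s1=1 s5=1 clk=0 s4=0 s2=0 s7=1
t2.Δ0 s1=1 s5=1 clk=0 s4=0 s2=0 s7=1
t2.Δ1 s1=1 s5=1 clk=1 s4=0 s2=0 s7=1
t2.Δ2 s1=1 s5=0 clk=1 s4=0 s2=0 s7=1
t2.Δ3 s1=1 s5=0 clk=1 s4=0 s2=0 s7=0
t2.Δ4 s1=0 s5=0 clk=1 s4=0 s2=0 s7=0
t3.Δ0 s1=0 s5=0 clk=1 s4=0 s2=0 s7=0
t3.Δ1 s1=0 s5=0 clk=0 s4=0 s2=0 s7=0
t4.Δ0 s1=0 s5=0 clk=0 s4=0 s2=0 s7=0
t4.Δ1 s1=0 s5=0 clk=1 s4=0 s2=0 s7=0
t4.Δ2 s1=0 s5=1 clk=1 s4=0 s2=0 s7=0
t4.Δ3 s1=1 s5=1 clk=1 s4=0 s2=0 s7=1
t5.Δ0 s1=1 s5=1 clk=1 s4=0 s2=0 s7=1
t5.Δ1 s1=1 s5=1 clk=0 s4=0 s2=0 s7=1
t6.Δ0 s1=1 s5=1 clk=0 s4=0 s2=0 s7=1
t6.Δ1 s1=1 s5=1 clk=1 s4=0 s2=0 s7=1
t6.Δ2 s1=1 s5=0 clk=1 s4=0 s2=0 s7=1
t6.Δ3 s1=1 s5=0 clk=1 s4=0 s2=0 s7=0
t6.Δ4 s1=0 s5=0 clk=1 s4=0 s2=0 s7=0
t7.Δ0 s1=0 s5=0 clk=1 s4=0 s2=0 s7=0
t7.Δ1 s1=0 s5=0 clk=0 s4=0 s2=0 s7=0
t8.Δ0 s1=0 s5=0 clk=0 s4=0 s2=0 s7=0
t8.Δ1 s1=0 s5=0 clk=1 s4=0 s2=0 s7=0
t8.Δ2 s1=0 s5=1 clk=1 s4=0 s2=0 s7=0
t8.Δ3 s1=1 s5=1 clk=1 s4=0 s2=0 s7=1
t9.Δ0 s1=1 s5=1 clk=1 s4=0 s2=0 s7=1
t9.Δ1 s1=1 s5=1 clk=0 s4=0 s2=0 s7=1
t10.Δ0 s1=1 s5=1 clk=0 s4=0 s2=0 s7=1
t10.Δ1 s1=1 s5=1 clk=1 s4=0 s2=0 s7=1
t10.Δ2 s1=1 s5=0 clk=1 s4=0 s2=0 s7=1
t10.Δ3 s1=1 s5=0 clk=1 s4=0 s2=0 s7=0
t10.Δ4 s1=0 s5=0 clk=1 s4=0 s2=0 s7=0
t11.Δ0 s1=0 s5=0 clk=1 s4=0 s2=0 s7=0
t11.Δ1 s1=0 s5=0 clk=0 s4=0 s2=0 s7=0
t12.Δ0 s1=0 s5=0 clk=0 s4=0 s2=0 s7=0
t12.Δ1 s1=0 s5=0 clk=1 s4=0 s2=0 s7=0
t12.Δ2 s1=0 s5=1 clk=1 s4=0 s2=0 s7=0
t12.Δ3 s1=1 s5=1 clk=1 s4=0 s2=0 s7=1
t13.Δ0 s1=1 s5=1 clk=1 s4=0 s2=0 s7=1
t13.Δ1 s1=1 s5=1 clk=0 s4=0 s2=0 s7=1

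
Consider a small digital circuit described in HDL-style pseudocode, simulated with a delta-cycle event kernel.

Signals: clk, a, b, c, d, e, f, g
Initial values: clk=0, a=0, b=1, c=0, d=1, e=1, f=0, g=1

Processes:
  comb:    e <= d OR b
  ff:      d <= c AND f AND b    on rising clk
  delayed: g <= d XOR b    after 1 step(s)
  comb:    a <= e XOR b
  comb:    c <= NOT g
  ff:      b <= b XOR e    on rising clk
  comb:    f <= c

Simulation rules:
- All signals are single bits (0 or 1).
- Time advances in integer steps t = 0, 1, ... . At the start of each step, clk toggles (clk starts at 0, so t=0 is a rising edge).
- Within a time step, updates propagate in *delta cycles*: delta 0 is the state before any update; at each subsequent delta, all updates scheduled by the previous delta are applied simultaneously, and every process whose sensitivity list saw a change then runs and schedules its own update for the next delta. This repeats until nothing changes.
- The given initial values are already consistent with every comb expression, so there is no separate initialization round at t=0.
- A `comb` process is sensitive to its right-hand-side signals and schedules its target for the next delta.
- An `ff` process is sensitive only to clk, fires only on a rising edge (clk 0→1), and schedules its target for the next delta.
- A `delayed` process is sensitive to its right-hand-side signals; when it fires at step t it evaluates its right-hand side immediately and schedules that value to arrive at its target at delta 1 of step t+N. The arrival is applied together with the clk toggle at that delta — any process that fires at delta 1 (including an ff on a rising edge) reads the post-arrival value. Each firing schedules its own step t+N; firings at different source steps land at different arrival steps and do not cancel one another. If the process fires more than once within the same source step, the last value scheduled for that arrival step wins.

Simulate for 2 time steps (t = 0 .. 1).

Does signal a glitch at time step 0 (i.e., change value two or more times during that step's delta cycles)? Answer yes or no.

yes

t=0 Δ0: f=0 clk=0 d=1 b=1 a=0 c=0 g=1 e=1
  Δ1: clk:0→1
  Δ2: d:1→0, b:1→0
  Δ3: a:0→1, e:1→0
  Δ4: a:1→0
  (4Δ to stable)
t=1 Δ0: f=0 clk=1 d=0 b=0 a=0 c=0 g=1 e=0
  Δ1: clk:1→0, g:1→0
  Δ2: c:0→1
  Δ3: f:0→1
  (3Δ to stable)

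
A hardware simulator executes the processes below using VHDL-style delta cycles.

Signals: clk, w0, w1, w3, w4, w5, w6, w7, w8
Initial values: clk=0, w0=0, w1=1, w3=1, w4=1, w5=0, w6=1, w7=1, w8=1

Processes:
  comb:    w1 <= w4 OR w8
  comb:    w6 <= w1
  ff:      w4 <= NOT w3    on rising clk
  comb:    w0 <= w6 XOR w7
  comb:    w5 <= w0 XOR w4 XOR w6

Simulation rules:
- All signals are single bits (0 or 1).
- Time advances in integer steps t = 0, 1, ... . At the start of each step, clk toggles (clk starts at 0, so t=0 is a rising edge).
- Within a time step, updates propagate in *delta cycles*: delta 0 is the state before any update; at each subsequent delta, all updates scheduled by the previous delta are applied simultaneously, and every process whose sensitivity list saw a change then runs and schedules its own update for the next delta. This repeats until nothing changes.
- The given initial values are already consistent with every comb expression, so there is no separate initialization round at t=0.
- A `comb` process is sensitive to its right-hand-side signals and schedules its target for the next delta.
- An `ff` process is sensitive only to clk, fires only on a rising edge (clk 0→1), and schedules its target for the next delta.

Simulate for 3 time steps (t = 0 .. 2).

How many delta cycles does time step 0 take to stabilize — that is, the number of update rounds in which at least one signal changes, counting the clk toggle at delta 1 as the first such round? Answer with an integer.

3

t=0 Δ0: w6=1 w7=1 w3=1 w0=0 w8=1 w5=0 clk=0 w1=1 w4=1
  Δ1: clk:0→1
  Δ2: w4:1→0
  Δ3: w5:0→1
  (3Δ to stable)
t=1 Δ0: w6=1 w7=1 w3=1 w0=0 w8=1 w5=1 clk=1 w1=1 w4=0
  Δ1: clk:1→0
  (1Δ to stable)
t=2 Δ0: w6=1 w7=1 w3=1 w0=0 w8=1 w5=1 clk=0 w1=1 w4=0
  Δ1: clk:0→1
  (1Δ to stable)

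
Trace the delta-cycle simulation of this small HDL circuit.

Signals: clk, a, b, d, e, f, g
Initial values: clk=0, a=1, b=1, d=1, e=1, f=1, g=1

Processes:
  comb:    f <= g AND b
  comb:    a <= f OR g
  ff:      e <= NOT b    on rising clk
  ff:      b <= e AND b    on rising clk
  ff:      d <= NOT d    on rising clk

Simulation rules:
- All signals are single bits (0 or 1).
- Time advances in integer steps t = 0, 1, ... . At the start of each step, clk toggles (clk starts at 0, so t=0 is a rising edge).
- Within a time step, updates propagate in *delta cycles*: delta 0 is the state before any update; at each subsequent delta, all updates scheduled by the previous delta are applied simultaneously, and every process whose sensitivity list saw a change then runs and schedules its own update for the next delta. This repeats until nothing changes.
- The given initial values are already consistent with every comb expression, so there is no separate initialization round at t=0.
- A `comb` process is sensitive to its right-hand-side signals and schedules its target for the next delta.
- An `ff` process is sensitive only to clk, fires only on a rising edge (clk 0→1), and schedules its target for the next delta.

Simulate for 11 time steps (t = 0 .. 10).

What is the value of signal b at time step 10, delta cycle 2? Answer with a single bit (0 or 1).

0

t0.Δ0 d=1 g=1 clk=0 a=1 e=1 f=1 b=1
t0.Δ1 d=1 g=1 clk=1 a=1 e=1 f=1 b=1
t0.Δ2 d=0 g=1 clk=1 a=1 e=0 f=1 b=1
t1.Δ0 d=0 g=1 clk=1 a=1 e=0 f=1 b=1
t1.Δ1 d=0 g=1 clk=0 a=1 e=0 f=1 b=1
t2.Δ0 d=0 g=1 clk=0 a=1 e=0 f=1 b=1
t2.Δ1 d=0 g=1 clk=1 a=1 e=0 f=1 b=1
t2.Δ2 d=1 g=1 clk=1 a=1 e=0 f=1 b=0
t2.Δ3 d=1 g=1 clk=1 a=1 e=0 f=0 b=0
t3.Δ0 d=1 g=1 clk=1 a=1 e=0 f=0 b=0
t3.Δ1 d=1 g=1 clk=0 a=1 e=0 f=0 b=0
t4.Δ0 d=1 g=1 clk=0 a=1 e=0 f=0 b=0
t4.Δ1 d=1 g=1 clk=1 a=1 e=0 f=0 b=0
t4.Δ2 d=0 g=1 clk=1 a=1 e=1 f=0 b=0
t5.Δ0 d=0 g=1 clk=1 a=1 e=1 f=0 b=0
t5.Δ1 d=0 g=1 clk=0 a=1 e=1 f=0 b=0
t6.Δ0 d=0 g=1 clk=0 a=1 e=1 f=0 b=0
t6.Δ1 d=0 g=1 clk=1 a=1 e=1 f=0 b=0
t6.Δ2 d=1 g=1 clk=1 a=1 e=1 f=0 b=0
t7.Δ0 d=1 g=1 clk=1 a=1 e=1 f=0 b=0
t7.Δ1 d=1 g=1 clk=0 a=1 e=1 f=0 b=0
t8.Δ0 d=1 g=1 clk=0 a=1 e=1 f=0 b=0
t8.Δ1 d=1 g=1 clk=1 a=1 e=1 f=0 b=0
t8.Δ2 d=0 g=1 clk=1 a=1 e=1 f=0 b=0
t9.Δ0 d=0 g=1 clk=1 a=1 e=1 f=0 b=0
t9.Δ1 d=0 g=1 clk=0 a=1 e=1 f=0 b=0
t10.Δ0 d=0 g=1 clk=0 a=1 e=1 f=0 b=0
t10.Δ1 d=0 g=1 clk=1 a=1 e=1 f=0 b=0
t10.Δ2 d=1 g=1 clk=1 a=1 e=1 f=0 b=0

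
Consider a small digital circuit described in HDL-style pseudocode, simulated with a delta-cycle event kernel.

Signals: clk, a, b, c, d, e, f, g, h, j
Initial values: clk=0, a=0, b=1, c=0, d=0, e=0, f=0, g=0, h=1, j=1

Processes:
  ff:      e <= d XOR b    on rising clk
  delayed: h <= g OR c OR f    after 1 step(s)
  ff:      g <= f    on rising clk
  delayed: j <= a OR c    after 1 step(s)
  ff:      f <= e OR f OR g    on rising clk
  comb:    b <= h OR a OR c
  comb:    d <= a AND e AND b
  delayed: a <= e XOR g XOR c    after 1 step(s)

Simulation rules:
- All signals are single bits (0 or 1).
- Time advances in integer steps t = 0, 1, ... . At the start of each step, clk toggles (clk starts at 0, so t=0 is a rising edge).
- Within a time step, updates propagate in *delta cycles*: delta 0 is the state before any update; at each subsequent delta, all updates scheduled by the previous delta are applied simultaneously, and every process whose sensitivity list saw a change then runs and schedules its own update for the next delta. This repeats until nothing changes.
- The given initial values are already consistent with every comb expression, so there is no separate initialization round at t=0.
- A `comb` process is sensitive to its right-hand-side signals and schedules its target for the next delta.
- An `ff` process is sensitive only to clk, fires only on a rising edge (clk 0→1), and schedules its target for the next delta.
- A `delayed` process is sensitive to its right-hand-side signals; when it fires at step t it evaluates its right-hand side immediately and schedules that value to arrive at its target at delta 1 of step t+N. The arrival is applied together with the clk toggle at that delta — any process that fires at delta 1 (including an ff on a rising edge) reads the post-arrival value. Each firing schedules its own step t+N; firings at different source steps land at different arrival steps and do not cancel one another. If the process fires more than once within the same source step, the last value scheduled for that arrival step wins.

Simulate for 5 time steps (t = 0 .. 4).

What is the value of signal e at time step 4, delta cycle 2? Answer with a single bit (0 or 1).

t=0 Δ0: h=1 j=1 d=0 c=0 a=0 e=0 b=1 g=0 clk=0 f=0
  Δ1: clk:0→1
  Δ2: e:0→1
  (2Δ to stable)
t=1 Δ0: h=1 j=1 d=0 c=0 a=0 e=1 b=1 g=0 clk=1 f=0
  Δ1: a:0→1, clk:1→0
  Δ2: d:0→1
  (2Δ to stable)
t=2 Δ0: h=1 j=1 d=1 c=0 a=1 e=1 b=1 g=0 clk=0 f=0
  Δ1: clk:0→1
  Δ2: e:1→0, f:0→1
  Δ3: d:1→0
  (3Δ to stable)
t=3 Δ0: h=1 j=1 d=0 c=0 a=1 e=0 b=1 g=0 clk=1 f=1
  Δ1: a:1→0, clk:1→0
  (1Δ to stable)
t=4 Δ0: h=1 j=1 d=0 c=0 a=0 e=0 b=1 g=0 clk=0 f=1
  Δ1: j:1→0, clk:0→1
  Δ2: e:0→1, g:0→1
  (2Δ to stable)

1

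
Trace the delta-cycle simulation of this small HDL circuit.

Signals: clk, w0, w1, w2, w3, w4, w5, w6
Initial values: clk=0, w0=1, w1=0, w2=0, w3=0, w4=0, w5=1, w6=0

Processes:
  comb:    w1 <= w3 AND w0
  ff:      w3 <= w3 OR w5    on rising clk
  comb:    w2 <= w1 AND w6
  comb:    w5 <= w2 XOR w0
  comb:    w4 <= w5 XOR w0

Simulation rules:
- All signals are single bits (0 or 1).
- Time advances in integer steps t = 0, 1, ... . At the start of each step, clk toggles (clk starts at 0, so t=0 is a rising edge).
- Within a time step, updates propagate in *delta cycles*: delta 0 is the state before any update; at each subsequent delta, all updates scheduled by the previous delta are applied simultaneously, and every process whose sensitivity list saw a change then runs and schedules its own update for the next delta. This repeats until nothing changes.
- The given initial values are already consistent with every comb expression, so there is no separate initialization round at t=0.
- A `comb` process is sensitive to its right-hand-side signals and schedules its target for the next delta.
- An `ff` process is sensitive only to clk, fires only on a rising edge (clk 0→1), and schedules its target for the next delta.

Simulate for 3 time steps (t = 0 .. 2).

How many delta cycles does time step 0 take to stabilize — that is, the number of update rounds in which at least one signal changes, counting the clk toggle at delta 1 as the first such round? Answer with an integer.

t0.Δ0 w3=0 w2=0 w0=1 w6=0 w1=0 w5=1 w4=0 clk=0
t0.Δ1 w3=0 w2=0 w0=1 w6=0 w1=0 w5=1 w4=0 clk=1
t0.Δ2 w3=1 w2=0 w0=1 w6=0 w1=0 w5=1 w4=0 clk=1
t0.Δ3 w3=1 w2=0 w0=1 w6=0 w1=1 w5=1 w4=0 clk=1
t1.Δ0 w3=1 w2=0 w0=1 w6=0 w1=1 w5=1 w4=0 clk=1
t1.Δ1 w3=1 w2=0 w0=1 w6=0 w1=1 w5=1 w4=0 clk=0
t2.Δ0 w3=1 w2=0 w0=1 w6=0 w1=1 w5=1 w4=0 clk=0
t2.Δ1 w3=1 w2=0 w0=1 w6=0 w1=1 w5=1 w4=0 clk=1

3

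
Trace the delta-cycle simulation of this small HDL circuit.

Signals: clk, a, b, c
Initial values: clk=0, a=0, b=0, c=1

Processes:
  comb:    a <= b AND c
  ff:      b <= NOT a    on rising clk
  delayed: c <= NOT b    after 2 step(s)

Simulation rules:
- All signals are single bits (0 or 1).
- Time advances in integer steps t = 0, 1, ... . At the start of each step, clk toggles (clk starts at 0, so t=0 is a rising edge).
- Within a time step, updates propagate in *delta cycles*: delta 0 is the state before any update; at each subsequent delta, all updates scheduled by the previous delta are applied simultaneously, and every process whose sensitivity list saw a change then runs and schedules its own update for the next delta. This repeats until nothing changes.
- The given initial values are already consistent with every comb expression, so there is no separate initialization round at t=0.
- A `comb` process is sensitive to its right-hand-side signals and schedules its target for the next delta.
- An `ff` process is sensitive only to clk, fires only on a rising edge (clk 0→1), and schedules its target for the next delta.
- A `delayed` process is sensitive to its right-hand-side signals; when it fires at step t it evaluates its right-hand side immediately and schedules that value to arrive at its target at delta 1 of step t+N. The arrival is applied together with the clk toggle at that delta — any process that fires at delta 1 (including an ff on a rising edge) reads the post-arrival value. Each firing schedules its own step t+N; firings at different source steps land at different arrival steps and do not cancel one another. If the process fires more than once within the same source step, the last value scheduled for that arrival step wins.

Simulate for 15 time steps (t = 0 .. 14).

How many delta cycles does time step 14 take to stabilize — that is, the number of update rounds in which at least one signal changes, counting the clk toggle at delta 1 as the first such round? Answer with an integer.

t=0 Δ0: clk=0 a=0 c=1 b=0
  Δ1: clk:0→1
  Δ2: b:0→1
  Δ3: a:0→1
  (3Δ to stable)
t=1 Δ0: clk=1 a=1 c=1 b=1
  Δ1: clk:1→0
  (1Δ to stable)
t=2 Δ0: clk=0 a=1 c=1 b=1
  Δ1: clk:0→1, c:1→0
  Δ2: a:1→0, b:1→0
  (2Δ to stable)
t=3 Δ0: clk=1 a=0 c=0 b=0
  Δ1: clk:1→0
  (1Δ to stable)
t=4 Δ0: clk=0 a=0 c=0 b=0
  Δ1: clk:0→1, c:0→1
  Δ2: b:0→1
  Δ3: a:0→1
  (3Δ to stable)
t=5 Δ0: clk=1 a=1 c=1 b=1
  Δ1: clk:1→0
  (1Δ to stable)
t=6 Δ0: clk=0 a=1 c=1 b=1
  Δ1: clk:0→1, c:1→0
  Δ2: a:1→0, b:1→0
  (2Δ to stable)
t=7 Δ0: clk=1 a=0 c=0 b=0
  Δ1: clk:1→0
  (1Δ to stable)
t=8 Δ0: clk=0 a=0 c=0 b=0
  Δ1: clk:0→1, c:0→1
  Δ2: b:0→1
  Δ3: a:0→1
  (3Δ to stable)
t=9 Δ0: clk=1 a=1 c=1 b=1
  Δ1: clk:1→0
  (1Δ to stable)
t=10 Δ0: clk=0 a=1 c=1 b=1
  Δ1: clk:0→1, c:1→0
  Δ2: a:1→0, b:1→0
  (2Δ to stable)
t=11 Δ0: clk=1 a=0 c=0 b=0
  Δ1: clk:1→0
  (1Δ to stable)
t=12 Δ0: clk=0 a=0 c=0 b=0
  Δ1: clk:0→1, c:0→1
  Δ2: b:0→1
  Δ3: a:0→1
  (3Δ to stable)
t=13 Δ0: clk=1 a=1 c=1 b=1
  Δ1: clk:1→0
  (1Δ to stable)
t=14 Δ0: clk=0 a=1 c=1 b=1
  Δ1: clk:0→1, c:1→0
  Δ2: a:1→0, b:1→0
  (2Δ to stable)

2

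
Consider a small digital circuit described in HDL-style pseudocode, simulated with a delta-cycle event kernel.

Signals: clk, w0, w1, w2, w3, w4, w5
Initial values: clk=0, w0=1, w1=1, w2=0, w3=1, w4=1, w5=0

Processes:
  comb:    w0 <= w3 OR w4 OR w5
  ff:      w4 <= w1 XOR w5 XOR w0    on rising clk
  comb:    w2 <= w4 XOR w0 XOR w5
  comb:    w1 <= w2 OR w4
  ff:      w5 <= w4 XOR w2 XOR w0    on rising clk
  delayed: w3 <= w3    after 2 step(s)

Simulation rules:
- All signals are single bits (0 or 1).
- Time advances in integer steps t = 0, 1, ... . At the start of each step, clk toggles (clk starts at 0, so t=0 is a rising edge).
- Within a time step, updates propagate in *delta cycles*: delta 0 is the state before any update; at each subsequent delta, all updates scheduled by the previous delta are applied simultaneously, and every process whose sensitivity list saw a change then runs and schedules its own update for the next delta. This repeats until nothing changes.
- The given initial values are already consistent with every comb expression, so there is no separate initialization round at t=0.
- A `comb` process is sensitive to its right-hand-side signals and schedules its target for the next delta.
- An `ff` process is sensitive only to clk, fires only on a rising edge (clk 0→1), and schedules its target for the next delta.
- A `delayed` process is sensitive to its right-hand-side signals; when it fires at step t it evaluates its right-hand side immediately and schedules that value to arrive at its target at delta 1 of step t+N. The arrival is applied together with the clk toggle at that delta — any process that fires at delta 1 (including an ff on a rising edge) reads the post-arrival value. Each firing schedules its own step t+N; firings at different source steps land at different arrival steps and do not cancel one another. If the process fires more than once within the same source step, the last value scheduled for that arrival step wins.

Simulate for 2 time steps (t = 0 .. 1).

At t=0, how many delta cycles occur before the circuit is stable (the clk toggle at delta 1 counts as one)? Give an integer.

4

t=0 Δ0: w4=1 clk=0 w3=1 w0=1 w2=0 w1=1 w5=0
  Δ1: clk:0→1
  Δ2: w4:1→0
  Δ3: w2:0→1, w1:1→0
  Δ4: w1:0→1
  (4Δ to stable)
t=1 Δ0: w4=0 clk=1 w3=1 w0=1 w2=1 w1=1 w5=0
  Δ1: clk:1→0
  (1Δ to stable)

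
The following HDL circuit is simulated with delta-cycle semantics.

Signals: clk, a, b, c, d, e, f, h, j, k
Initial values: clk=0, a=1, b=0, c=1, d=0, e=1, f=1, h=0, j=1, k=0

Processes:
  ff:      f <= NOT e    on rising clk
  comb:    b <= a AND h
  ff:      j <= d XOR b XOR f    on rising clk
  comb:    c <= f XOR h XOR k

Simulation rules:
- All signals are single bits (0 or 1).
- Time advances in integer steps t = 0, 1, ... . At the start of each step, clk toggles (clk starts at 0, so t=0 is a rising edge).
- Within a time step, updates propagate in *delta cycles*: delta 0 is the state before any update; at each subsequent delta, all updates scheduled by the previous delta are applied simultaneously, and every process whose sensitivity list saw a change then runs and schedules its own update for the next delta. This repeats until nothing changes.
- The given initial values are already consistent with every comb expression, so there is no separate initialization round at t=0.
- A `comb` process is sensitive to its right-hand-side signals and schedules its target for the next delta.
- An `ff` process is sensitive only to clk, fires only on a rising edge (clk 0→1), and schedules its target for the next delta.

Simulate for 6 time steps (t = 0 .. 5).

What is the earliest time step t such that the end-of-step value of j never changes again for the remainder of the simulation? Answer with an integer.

2

[bits: k,h,a,e,clk,d,f,j,c,b]
t=0: Δ0=0011001110 Δ1=0011101110 Δ2=0011100110 Δ3=0011100100 | 3Δ
t=1: Δ0=0011100100 Δ1=0011000100 | 1Δ
t=2: Δ0=0011000100 Δ1=0011100100 Δ2=0011100000 | 2Δ
t=3: Δ0=0011100000 Δ1=0011000000 | 1Δ
t=4: Δ0=0011000000 Δ1=0011100000 | 1Δ
t=5: Δ0=0011100000 Δ1=0011000000 | 1Δ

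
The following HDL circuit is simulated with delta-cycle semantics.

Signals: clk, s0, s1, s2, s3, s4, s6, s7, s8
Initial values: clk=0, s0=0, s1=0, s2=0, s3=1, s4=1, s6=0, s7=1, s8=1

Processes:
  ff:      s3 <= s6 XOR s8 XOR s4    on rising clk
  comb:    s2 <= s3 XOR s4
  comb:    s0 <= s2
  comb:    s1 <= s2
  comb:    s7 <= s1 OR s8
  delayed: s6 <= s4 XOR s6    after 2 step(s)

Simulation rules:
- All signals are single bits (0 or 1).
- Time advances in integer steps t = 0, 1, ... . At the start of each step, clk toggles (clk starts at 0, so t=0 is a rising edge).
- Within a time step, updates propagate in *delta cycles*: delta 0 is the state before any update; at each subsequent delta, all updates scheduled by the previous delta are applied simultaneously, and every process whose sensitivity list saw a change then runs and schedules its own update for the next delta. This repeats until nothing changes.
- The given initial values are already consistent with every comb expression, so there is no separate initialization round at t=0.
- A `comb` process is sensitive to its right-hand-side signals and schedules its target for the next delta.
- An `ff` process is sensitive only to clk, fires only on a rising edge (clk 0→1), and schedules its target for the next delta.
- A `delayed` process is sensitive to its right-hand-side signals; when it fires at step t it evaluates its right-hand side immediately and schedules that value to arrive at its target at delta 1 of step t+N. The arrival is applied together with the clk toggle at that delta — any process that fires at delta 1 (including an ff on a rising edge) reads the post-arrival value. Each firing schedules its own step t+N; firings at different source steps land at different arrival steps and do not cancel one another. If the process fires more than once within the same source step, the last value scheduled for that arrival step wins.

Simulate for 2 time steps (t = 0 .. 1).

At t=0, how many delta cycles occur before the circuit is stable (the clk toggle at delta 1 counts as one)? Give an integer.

[bits: s8,s2,s6,s7,s4,s3,clk,s0,s1]
t=0: Δ0=100111000 Δ1=100111100 Δ2=100110100 Δ3=110110100 Δ4=110110111 | 4Δ
t=1: Δ0=110110111 Δ1=110110011 | 1Δ

4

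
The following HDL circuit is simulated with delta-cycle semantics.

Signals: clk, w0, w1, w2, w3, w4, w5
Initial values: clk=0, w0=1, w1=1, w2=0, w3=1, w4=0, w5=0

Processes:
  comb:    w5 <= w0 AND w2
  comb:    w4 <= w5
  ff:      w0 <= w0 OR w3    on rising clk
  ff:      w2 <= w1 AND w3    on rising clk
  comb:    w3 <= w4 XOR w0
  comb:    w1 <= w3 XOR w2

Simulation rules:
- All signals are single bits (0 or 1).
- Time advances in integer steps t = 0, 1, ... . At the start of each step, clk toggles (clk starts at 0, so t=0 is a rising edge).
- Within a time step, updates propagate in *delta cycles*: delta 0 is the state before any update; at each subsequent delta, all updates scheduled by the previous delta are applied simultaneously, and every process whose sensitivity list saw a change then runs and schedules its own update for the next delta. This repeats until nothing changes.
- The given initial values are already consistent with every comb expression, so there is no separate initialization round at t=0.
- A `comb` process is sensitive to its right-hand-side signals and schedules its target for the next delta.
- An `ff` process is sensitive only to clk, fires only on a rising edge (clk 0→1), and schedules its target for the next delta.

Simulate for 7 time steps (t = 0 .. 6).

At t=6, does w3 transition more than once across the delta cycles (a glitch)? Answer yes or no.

no

t0.Δ0 w1=1 w0=1 w3=1 clk=0 w4=0 w5=0 w2=0
t0.Δ1 w1=1 w0=1 w3=1 clk=1 w4=0 w5=0 w2=0
t0.Δ2 w1=1 w0=1 w3=1 clk=1 w4=0 w5=0 w2=1
t0.Δ3 w1=0 w0=1 w3=1 clk=1 w4=0 w5=1 w2=1
t0.Δ4 w1=0 w0=1 w3=1 clk=1 w4=1 w5=1 w2=1
t0.Δ5 w1=0 w0=1 w3=0 clk=1 w4=1 w5=1 w2=1
t0.Δ6 w1=1 w0=1 w3=0 clk=1 w4=1 w5=1 w2=1
t1.Δ0 w1=1 w0=1 w3=0 clk=1 w4=1 w5=1 w2=1
t1.Δ1 w1=1 w0=1 w3=0 clk=0 w4=1 w5=1 w2=1
t2.Δ0 w1=1 w0=1 w3=0 clk=0 w4=1 w5=1 w2=1
t2.Δ1 w1=1 w0=1 w3=0 clk=1 w4=1 w5=1 w2=1
t2.Δ2 w1=1 w0=1 w3=0 clk=1 w4=1 w5=1 w2=0
t2.Δ3 w1=0 w0=1 w3=0 clk=1 w4=1 w5=0 w2=0
t2.Δ4 w1=0 w0=1 w3=0 clk=1 w4=0 w5=0 w2=0
t2.Δ5 w1=0 w0=1 w3=1 clk=1 w4=0 w5=0 w2=0
t2.Δ6 w1=1 w0=1 w3=1 clk=1 w4=0 w5=0 w2=0
t3.Δ0 w1=1 w0=1 w3=1 clk=1 w4=0 w5=0 w2=0
t3.Δ1 w1=1 w0=1 w3=1 clk=0 w4=0 w5=0 w2=0
t4.Δ0 w1=1 w0=1 w3=1 clk=0 w4=0 w5=0 w2=0
t4.Δ1 w1=1 w0=1 w3=1 clk=1 w4=0 w5=0 w2=0
t4.Δ2 w1=1 w0=1 w3=1 clk=1 w4=0 w5=0 w2=1
t4.Δ3 w1=0 w0=1 w3=1 clk=1 w4=0 w5=1 w2=1
t4.Δ4 w1=0 w0=1 w3=1 clk=1 w4=1 w5=1 w2=1
t4.Δ5 w1=0 w0=1 w3=0 clk=1 w4=1 w5=1 w2=1
t4.Δ6 w1=1 w0=1 w3=0 clk=1 w4=1 w5=1 w2=1
t5.Δ0 w1=1 w0=1 w3=0 clk=1 w4=1 w5=1 w2=1
t5.Δ1 w1=1 w0=1 w3=0 clk=0 w4=1 w5=1 w2=1
t6.Δ0 w1=1 w0=1 w3=0 clk=0 w4=1 w5=1 w2=1
t6.Δ1 w1=1 w0=1 w3=0 clk=1 w4=1 w5=1 w2=1
t6.Δ2 w1=1 w0=1 w3=0 clk=1 w4=1 w5=1 w2=0
t6.Δ3 w1=0 w0=1 w3=0 clk=1 w4=1 w5=0 w2=0
t6.Δ4 w1=0 w0=1 w3=0 clk=1 w4=0 w5=0 w2=0
t6.Δ5 w1=0 w0=1 w3=1 clk=1 w4=0 w5=0 w2=0
t6.Δ6 w1=1 w0=1 w3=1 clk=1 w4=0 w5=0 w2=0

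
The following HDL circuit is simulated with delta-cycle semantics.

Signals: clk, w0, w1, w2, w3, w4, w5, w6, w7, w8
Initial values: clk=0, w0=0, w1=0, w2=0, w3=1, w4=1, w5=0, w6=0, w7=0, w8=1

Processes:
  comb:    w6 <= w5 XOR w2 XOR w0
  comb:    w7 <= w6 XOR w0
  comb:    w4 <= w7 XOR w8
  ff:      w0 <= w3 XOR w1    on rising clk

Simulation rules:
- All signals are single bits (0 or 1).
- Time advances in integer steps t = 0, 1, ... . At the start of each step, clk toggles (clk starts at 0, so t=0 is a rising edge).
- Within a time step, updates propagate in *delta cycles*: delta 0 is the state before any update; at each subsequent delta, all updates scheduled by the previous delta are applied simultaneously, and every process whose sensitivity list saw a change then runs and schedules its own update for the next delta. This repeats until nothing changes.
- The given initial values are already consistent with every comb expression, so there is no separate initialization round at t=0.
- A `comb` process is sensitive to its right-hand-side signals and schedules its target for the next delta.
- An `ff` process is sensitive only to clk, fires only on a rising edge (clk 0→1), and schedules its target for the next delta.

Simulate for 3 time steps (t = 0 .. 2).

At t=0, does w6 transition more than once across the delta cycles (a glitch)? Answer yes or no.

no

t0.Δ0 clk=0 w6=0 w4=1 w7=0 w0=0 w3=1 w8=1 w5=0 w1=0 w2=0
t0.Δ1 clk=1 w6=0 w4=1 w7=0 w0=0 w3=1 w8=1 w5=0 w1=0 w2=0
t0.Δ2 clk=1 w6=0 w4=1 w7=0 w0=1 w3=1 w8=1 w5=0 w1=0 w2=0
t0.Δ3 clk=1 w6=1 w4=1 w7=1 w0=1 w3=1 w8=1 w5=0 w1=0 w2=0
t0.Δ4 clk=1 w6=1 w4=0 w7=0 w0=1 w3=1 w8=1 w5=0 w1=0 w2=0
t0.Δ5 clk=1 w6=1 w4=1 w7=0 w0=1 w3=1 w8=1 w5=0 w1=0 w2=0
t1.Δ0 clk=1 w6=1 w4=1 w7=0 w0=1 w3=1 w8=1 w5=0 w1=0 w2=0
t1.Δ1 clk=0 w6=1 w4=1 w7=0 w0=1 w3=1 w8=1 w5=0 w1=0 w2=0
t2.Δ0 clk=0 w6=1 w4=1 w7=0 w0=1 w3=1 w8=1 w5=0 w1=0 w2=0
t2.Δ1 clk=1 w6=1 w4=1 w7=0 w0=1 w3=1 w8=1 w5=0 w1=0 w2=0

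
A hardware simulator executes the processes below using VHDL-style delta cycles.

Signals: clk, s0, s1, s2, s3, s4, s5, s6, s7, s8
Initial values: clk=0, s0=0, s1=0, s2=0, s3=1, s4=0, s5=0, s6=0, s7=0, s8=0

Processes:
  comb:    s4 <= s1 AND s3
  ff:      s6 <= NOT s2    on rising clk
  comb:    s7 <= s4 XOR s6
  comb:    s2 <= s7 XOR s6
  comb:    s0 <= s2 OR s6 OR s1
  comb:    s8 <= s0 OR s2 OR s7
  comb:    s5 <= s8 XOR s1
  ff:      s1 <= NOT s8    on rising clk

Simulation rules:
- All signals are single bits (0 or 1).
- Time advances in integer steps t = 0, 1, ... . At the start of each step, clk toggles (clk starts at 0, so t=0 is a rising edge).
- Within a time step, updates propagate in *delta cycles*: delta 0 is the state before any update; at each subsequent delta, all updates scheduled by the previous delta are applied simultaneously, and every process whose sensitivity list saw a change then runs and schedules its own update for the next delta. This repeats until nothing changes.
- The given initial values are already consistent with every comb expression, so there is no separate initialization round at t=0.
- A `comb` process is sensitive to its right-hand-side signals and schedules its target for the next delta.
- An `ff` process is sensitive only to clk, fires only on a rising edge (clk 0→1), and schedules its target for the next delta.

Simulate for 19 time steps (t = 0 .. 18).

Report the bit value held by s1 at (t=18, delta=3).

0

[bits: s6,s7,s0,clk,s8,s1,s2,s5,s4,s3]
t=0: Δ0=0000000001 Δ1=0001000001 Δ2=1001010001 Δ3=1111011111 Δ4=1011110111 Δ5=1011111011 | 5Δ
t=1: Δ0=1011111011 Δ1=1010111011 | 1Δ
t=2: Δ0=1010111011 Δ1=1011111011 Δ2=0011101011 Δ3=0111100101 Δ4=0001101101 Δ5=0011100101 Δ6=0001100101 Δ7=0001000101 Δ8=0001000001 | 8Δ
t=3: Δ0=0001000001 Δ1=0000000001 | 1Δ
t=4: Δ0=0000000001 Δ1=0001000001 Δ2=1001010001 Δ3=1111011111 Δ4=1011110111 Δ5=1011111011 | 5Δ
t=5: Δ0=1011111011 Δ1=1010111011 | 1Δ
t=6: Δ0=1010111011 Δ1=1011111011 Δ2=0011101011 Δ3=0111100101 Δ4=0001101101 Δ5=0011100101 Δ6=0001100101 Δ7=0001000101 Δ8=0001000001 | 8Δ
t=7: Δ0=0001000001 Δ1=0000000001 | 1Δ
t=8: Δ0=0000000001 Δ1=0001000001 Δ2=1001010001 Δ3=1111011111 Δ4=1011110111 Δ5=1011111011 | 5Δ
t=9: Δ0=1011111011 Δ1=1010111011 | 1Δ
t=10: Δ0=1010111011 Δ1=1011111011 Δ2=0011101011 Δ3=0111100101 Δ4=0001101101 Δ5=0011100101 Δ6=0001100101 Δ7=0001000101 Δ8=0001000001 | 8Δ
t=11: Δ0=0001000001 Δ1=0000000001 | 1Δ
t=12: Δ0=0000000001 Δ1=0001000001 Δ2=1001010001 Δ3=1111011111 Δ4=1011110111 Δ5=1011111011 | 5Δ
t=13: Δ0=1011111011 Δ1=1010111011 | 1Δ
t=14: Δ0=1010111011 Δ1=1011111011 Δ2=0011101011 Δ3=0111100101 Δ4=0001101101 Δ5=0011100101 Δ6=0001100101 Δ7=0001000101 Δ8=0001000001 | 8Δ
t=15: Δ0=0001000001 Δ1=0000000001 | 1Δ
t=16: Δ0=0000000001 Δ1=0001000001 Δ2=1001010001 Δ3=1111011111 Δ4=1011110111 Δ5=1011111011 | 5Δ
t=17: Δ0=1011111011 Δ1=1010111011 | 1Δ
t=18: Δ0=1010111011 Δ1=1011111011 Δ2=0011101011 Δ3=0111100101 Δ4=0001101101 Δ5=0011100101 Δ6=0001100101 Δ7=0001000101 Δ8=0001000001 | 8Δ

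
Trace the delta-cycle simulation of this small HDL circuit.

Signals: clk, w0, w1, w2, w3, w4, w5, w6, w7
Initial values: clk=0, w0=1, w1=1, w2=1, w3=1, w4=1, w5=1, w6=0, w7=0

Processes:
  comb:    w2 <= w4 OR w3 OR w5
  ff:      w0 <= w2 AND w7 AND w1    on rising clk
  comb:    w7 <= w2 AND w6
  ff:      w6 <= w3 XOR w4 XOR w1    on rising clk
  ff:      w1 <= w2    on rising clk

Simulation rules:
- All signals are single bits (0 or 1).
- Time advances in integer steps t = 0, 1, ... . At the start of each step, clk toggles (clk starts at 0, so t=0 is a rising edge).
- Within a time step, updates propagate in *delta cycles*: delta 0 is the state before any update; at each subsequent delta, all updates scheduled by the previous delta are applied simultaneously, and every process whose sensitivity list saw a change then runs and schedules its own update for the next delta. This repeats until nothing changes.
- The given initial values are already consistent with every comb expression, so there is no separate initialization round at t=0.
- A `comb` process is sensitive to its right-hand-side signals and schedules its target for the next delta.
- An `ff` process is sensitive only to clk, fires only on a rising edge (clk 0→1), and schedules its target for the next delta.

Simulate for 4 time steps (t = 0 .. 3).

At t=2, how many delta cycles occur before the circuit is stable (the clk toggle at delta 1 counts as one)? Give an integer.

[bits: w6,w1,w2,w5,w4,w7,w0,clk,w3]
t=0: Δ0=011110101 Δ1=011110111 Δ2=111110011 Δ3=111111011 | 3Δ
t=1: Δ0=111111011 Δ1=111111001 | 1Δ
t=2: Δ0=111111001 Δ1=111111011 Δ2=111111111 | 2Δ
t=3: Δ0=111111111 Δ1=111111101 | 1Δ

2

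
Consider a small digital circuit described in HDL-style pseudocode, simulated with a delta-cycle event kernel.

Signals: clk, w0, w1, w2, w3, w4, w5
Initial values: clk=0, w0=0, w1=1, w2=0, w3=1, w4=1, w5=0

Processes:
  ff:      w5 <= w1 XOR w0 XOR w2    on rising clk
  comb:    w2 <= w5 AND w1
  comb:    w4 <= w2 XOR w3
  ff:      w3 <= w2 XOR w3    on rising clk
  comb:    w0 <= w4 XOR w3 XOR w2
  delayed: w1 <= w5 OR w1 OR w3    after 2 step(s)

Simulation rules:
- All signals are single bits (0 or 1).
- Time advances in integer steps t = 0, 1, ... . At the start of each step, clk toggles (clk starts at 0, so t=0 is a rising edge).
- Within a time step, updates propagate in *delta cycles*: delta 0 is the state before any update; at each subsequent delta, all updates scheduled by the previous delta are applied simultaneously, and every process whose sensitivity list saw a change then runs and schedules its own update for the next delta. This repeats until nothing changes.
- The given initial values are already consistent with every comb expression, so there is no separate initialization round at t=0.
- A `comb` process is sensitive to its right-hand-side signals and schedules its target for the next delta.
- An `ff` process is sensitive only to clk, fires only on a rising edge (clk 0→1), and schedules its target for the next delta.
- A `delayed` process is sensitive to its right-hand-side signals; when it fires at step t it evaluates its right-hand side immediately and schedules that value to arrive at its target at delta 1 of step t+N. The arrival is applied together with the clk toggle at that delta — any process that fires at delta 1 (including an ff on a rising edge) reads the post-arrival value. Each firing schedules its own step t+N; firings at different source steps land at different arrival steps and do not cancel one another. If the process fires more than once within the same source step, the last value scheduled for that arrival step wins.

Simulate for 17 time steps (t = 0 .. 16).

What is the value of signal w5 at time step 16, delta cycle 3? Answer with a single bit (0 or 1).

1

[bits: clk,w1,w0,w4,w2,w3,w5]
t=0: Δ0=0101010 Δ1=1101010 Δ2=1101011 Δ3=1101111 Δ4=1110111 Δ5=1100111 | 5Δ
t=1: Δ0=1100111 Δ1=0100111 | 1Δ
t=2: Δ0=0100111 Δ1=1100111 Δ2=1100100 Δ3=1111000 Δ4=1110000 Δ5=1100000 | 5Δ
t=3: Δ0=1100000 Δ1=0100000 | 1Δ
t=4: Δ0=0100000 Δ1=1100000 Δ2=1100001 Δ3=1100101 Δ4=1111101 Δ5=1101101 | 5Δ
t=5: Δ0=1101101 Δ1=0101101 | 1Δ
t=6: Δ0=0101101 Δ1=1101101 Δ2=1101110 Δ3=1110010 Δ4=1111010 Δ5=1101010 | 5Δ
t=7: Δ0=1101010 Δ1=0101010 | 1Δ
t=8: Δ0=0101010 Δ1=1101010 Δ2=1101011 Δ3=1101111 Δ4=1110111 Δ5=1100111 | 5Δ
t=9: Δ0=1100111 Δ1=0100111 | 1Δ
t=10: Δ0=0100111 Δ1=1100111 Δ2=1100100 Δ3=1111000 Δ4=1110000 Δ5=1100000 | 5Δ
t=11: Δ0=1100000 Δ1=0100000 | 1Δ
t=12: Δ0=0100000 Δ1=1100000 Δ2=1100001 Δ3=1100101 Δ4=1111101 Δ5=1101101 | 5Δ
t=13: Δ0=1101101 Δ1=0101101 | 1Δ
t=14: Δ0=0101101 Δ1=1101101 Δ2=1101110 Δ3=1110010 Δ4=1111010 Δ5=1101010 | 5Δ
t=15: Δ0=1101010 Δ1=0101010 | 1Δ
t=16: Δ0=0101010 Δ1=1101010 Δ2=1101011 Δ3=1101111 Δ4=1110111 Δ5=1100111 | 5Δ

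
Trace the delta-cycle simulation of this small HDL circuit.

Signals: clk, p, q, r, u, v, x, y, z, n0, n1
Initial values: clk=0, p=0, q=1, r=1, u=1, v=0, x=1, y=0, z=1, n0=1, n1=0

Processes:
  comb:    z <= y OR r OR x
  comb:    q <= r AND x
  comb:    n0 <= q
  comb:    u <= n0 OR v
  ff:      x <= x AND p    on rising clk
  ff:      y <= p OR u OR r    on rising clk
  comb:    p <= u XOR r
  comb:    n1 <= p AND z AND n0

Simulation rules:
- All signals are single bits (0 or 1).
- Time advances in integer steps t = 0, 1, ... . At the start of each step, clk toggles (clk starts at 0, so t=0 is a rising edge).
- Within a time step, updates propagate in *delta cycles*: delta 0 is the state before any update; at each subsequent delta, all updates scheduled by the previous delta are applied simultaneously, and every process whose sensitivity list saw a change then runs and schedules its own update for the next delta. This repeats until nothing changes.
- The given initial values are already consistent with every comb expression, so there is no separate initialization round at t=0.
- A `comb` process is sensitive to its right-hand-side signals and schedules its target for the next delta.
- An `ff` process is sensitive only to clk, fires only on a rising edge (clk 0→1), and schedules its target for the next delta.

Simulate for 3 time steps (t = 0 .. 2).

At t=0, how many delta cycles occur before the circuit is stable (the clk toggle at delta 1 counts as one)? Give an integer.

[bits: n0,q,n1,v,clk,x,r,u,y,p,z]
t=0: Δ0=11000111001 Δ1=11001111001 Δ2=11001011101 Δ3=10001011101 Δ4=00001011101 Δ5=00001010101 Δ6=00001010111 | 6Δ
t=1: Δ0=00001010111 Δ1=00000010111 | 1Δ
t=2: Δ0=00000010111 Δ1=00001010111 | 1Δ

6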